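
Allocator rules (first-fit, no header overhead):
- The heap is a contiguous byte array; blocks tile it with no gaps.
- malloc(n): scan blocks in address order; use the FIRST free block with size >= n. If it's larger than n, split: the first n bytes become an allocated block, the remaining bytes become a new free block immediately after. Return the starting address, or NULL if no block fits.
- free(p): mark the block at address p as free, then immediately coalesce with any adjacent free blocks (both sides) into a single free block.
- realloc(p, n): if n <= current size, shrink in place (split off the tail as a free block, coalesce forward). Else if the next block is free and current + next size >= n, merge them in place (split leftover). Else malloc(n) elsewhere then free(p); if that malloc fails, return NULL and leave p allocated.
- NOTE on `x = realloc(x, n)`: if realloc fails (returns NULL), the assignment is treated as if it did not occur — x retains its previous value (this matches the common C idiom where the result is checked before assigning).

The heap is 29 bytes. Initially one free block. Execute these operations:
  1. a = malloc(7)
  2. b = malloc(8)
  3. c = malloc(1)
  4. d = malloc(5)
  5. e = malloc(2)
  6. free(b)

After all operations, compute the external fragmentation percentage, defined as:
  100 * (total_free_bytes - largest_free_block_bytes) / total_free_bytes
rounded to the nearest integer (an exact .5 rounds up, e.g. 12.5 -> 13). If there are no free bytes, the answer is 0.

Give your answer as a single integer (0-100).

Answer: 43

Derivation:
Op 1: a = malloc(7) -> a = 0; heap: [0-6 ALLOC][7-28 FREE]
Op 2: b = malloc(8) -> b = 7; heap: [0-6 ALLOC][7-14 ALLOC][15-28 FREE]
Op 3: c = malloc(1) -> c = 15; heap: [0-6 ALLOC][7-14 ALLOC][15-15 ALLOC][16-28 FREE]
Op 4: d = malloc(5) -> d = 16; heap: [0-6 ALLOC][7-14 ALLOC][15-15 ALLOC][16-20 ALLOC][21-28 FREE]
Op 5: e = malloc(2) -> e = 21; heap: [0-6 ALLOC][7-14 ALLOC][15-15 ALLOC][16-20 ALLOC][21-22 ALLOC][23-28 FREE]
Op 6: free(b) -> (freed b); heap: [0-6 ALLOC][7-14 FREE][15-15 ALLOC][16-20 ALLOC][21-22 ALLOC][23-28 FREE]
Free blocks: [8 6] total_free=14 largest=8 -> 100*(14-8)/14 = 600/14 ≈ 42.857 -> rounds to 43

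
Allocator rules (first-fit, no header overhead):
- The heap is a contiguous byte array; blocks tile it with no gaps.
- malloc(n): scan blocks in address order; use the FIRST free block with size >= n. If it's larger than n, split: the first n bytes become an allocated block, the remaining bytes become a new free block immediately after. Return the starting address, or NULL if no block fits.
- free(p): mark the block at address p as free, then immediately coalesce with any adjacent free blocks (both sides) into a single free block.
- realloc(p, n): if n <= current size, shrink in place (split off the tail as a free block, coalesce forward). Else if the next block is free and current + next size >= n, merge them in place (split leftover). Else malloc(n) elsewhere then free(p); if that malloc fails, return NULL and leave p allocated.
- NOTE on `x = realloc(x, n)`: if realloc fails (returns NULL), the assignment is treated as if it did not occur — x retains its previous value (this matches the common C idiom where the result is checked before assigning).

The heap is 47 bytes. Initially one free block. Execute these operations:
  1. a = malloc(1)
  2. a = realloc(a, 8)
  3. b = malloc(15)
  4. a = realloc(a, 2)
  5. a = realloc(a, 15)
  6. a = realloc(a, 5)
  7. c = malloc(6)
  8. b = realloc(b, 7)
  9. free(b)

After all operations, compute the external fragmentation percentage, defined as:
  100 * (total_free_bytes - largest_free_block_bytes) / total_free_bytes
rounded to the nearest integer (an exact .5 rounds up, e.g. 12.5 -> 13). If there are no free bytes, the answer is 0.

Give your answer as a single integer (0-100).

Op 1: a = malloc(1) -> a = 0; heap: [0-0 ALLOC][1-46 FREE]
Op 2: a = realloc(a, 8) -> a = 0; heap: [0-7 ALLOC][8-46 FREE]
Op 3: b = malloc(15) -> b = 8; heap: [0-7 ALLOC][8-22 ALLOC][23-46 FREE]
Op 4: a = realloc(a, 2) -> a = 0; heap: [0-1 ALLOC][2-7 FREE][8-22 ALLOC][23-46 FREE]
Op 5: a = realloc(a, 15) -> a = 23; heap: [0-7 FREE][8-22 ALLOC][23-37 ALLOC][38-46 FREE]
Op 6: a = realloc(a, 5) -> a = 23; heap: [0-7 FREE][8-22 ALLOC][23-27 ALLOC][28-46 FREE]
Op 7: c = malloc(6) -> c = 0; heap: [0-5 ALLOC][6-7 FREE][8-22 ALLOC][23-27 ALLOC][28-46 FREE]
Op 8: b = realloc(b, 7) -> b = 8; heap: [0-5 ALLOC][6-7 FREE][8-14 ALLOC][15-22 FREE][23-27 ALLOC][28-46 FREE]
Op 9: free(b) -> (freed b); heap: [0-5 ALLOC][6-22 FREE][23-27 ALLOC][28-46 FREE]
Free blocks: [17 19] total_free=36 largest=19 -> 100*(36-19)/36 = 1700/36 ≈ 47.222 -> rounds to 47

Answer: 47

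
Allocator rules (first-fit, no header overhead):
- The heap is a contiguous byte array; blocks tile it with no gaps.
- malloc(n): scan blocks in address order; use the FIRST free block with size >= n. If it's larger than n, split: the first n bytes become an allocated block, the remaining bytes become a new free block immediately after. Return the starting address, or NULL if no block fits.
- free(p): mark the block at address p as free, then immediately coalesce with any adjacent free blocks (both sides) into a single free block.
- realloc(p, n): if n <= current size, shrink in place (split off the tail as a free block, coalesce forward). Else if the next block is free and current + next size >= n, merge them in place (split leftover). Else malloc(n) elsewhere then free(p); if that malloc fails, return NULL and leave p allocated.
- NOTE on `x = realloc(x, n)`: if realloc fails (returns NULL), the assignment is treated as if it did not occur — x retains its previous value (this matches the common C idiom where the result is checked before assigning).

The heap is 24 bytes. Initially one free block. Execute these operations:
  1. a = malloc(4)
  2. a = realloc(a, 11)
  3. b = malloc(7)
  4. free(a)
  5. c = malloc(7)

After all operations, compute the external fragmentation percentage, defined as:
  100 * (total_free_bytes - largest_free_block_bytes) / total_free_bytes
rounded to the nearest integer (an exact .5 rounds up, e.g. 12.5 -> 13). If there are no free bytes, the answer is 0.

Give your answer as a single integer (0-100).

Answer: 40

Derivation:
Op 1: a = malloc(4) -> a = 0; heap: [0-3 ALLOC][4-23 FREE]
Op 2: a = realloc(a, 11) -> a = 0; heap: [0-10 ALLOC][11-23 FREE]
Op 3: b = malloc(7) -> b = 11; heap: [0-10 ALLOC][11-17 ALLOC][18-23 FREE]
Op 4: free(a) -> (freed a); heap: [0-10 FREE][11-17 ALLOC][18-23 FREE]
Op 5: c = malloc(7) -> c = 0; heap: [0-6 ALLOC][7-10 FREE][11-17 ALLOC][18-23 FREE]
Free blocks: [4 6] total_free=10 largest=6 -> 100*(10-6)/10 = 400/10 = 40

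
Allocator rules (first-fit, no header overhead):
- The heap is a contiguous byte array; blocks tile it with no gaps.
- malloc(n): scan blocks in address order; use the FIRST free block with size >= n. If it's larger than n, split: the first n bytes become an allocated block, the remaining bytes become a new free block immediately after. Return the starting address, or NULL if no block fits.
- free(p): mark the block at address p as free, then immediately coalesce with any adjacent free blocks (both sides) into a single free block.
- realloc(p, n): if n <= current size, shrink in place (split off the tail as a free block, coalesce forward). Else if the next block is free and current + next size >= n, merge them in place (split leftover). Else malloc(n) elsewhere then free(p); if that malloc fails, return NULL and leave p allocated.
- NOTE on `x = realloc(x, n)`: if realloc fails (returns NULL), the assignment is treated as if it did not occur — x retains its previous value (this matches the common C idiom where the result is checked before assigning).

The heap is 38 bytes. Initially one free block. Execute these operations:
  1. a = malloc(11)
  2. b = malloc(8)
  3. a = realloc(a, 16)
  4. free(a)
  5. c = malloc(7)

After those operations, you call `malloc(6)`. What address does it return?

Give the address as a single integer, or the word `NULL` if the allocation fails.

Answer: 19

Derivation:
Op 1: a = malloc(11) -> a = 0; heap: [0-10 ALLOC][11-37 FREE]
Op 2: b = malloc(8) -> b = 11; heap: [0-10 ALLOC][11-18 ALLOC][19-37 FREE]
Op 3: a = realloc(a, 16) -> a = 19; heap: [0-10 FREE][11-18 ALLOC][19-34 ALLOC][35-37 FREE]
Op 4: free(a) -> (freed a); heap: [0-10 FREE][11-18 ALLOC][19-37 FREE]
Op 5: c = malloc(7) -> c = 0; heap: [0-6 ALLOC][7-10 FREE][11-18 ALLOC][19-37 FREE]
malloc(6): first-fit scan over [0-6 ALLOC][7-10 FREE][11-18 ALLOC][19-37 FREE] -> 19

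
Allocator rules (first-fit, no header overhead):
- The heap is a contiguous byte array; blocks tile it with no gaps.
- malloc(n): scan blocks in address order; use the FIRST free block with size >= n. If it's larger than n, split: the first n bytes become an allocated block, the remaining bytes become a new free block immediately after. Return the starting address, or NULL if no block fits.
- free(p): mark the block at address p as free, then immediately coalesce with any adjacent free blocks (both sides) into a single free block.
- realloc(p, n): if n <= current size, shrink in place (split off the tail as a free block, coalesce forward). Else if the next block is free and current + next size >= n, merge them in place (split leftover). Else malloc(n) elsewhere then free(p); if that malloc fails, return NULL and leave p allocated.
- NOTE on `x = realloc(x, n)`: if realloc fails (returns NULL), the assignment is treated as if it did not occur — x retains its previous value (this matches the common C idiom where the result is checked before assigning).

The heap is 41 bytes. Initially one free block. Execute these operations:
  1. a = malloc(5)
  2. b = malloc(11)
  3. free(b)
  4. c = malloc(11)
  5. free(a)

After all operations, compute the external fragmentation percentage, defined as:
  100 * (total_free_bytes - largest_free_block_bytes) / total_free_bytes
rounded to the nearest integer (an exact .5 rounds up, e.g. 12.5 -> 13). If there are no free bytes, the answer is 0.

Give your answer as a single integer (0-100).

Op 1: a = malloc(5) -> a = 0; heap: [0-4 ALLOC][5-40 FREE]
Op 2: b = malloc(11) -> b = 5; heap: [0-4 ALLOC][5-15 ALLOC][16-40 FREE]
Op 3: free(b) -> (freed b); heap: [0-4 ALLOC][5-40 FREE]
Op 4: c = malloc(11) -> c = 5; heap: [0-4 ALLOC][5-15 ALLOC][16-40 FREE]
Op 5: free(a) -> (freed a); heap: [0-4 FREE][5-15 ALLOC][16-40 FREE]
Free blocks: [5 25] total_free=30 largest=25 -> 100*(30-25)/30 = 500/30 ≈ 16.667 -> rounds to 17

Answer: 17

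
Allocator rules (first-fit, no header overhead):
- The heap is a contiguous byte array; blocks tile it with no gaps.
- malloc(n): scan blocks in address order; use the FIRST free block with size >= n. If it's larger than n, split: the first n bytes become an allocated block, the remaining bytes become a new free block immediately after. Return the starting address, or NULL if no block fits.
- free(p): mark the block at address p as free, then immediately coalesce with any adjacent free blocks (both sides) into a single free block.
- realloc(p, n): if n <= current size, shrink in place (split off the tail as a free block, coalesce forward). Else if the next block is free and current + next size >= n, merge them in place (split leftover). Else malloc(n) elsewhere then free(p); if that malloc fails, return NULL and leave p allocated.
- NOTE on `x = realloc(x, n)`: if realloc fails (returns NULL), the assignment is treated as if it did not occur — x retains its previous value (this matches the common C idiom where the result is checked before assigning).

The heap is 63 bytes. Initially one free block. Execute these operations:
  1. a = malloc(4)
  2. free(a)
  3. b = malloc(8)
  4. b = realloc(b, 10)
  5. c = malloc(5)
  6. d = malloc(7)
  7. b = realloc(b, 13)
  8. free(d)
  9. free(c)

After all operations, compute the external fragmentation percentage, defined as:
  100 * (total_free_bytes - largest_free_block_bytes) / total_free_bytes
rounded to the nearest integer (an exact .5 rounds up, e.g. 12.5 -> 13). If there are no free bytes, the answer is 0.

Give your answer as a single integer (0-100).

Op 1: a = malloc(4) -> a = 0; heap: [0-3 ALLOC][4-62 FREE]
Op 2: free(a) -> (freed a); heap: [0-62 FREE]
Op 3: b = malloc(8) -> b = 0; heap: [0-7 ALLOC][8-62 FREE]
Op 4: b = realloc(b, 10) -> b = 0; heap: [0-9 ALLOC][10-62 FREE]
Op 5: c = malloc(5) -> c = 10; heap: [0-9 ALLOC][10-14 ALLOC][15-62 FREE]
Op 6: d = malloc(7) -> d = 15; heap: [0-9 ALLOC][10-14 ALLOC][15-21 ALLOC][22-62 FREE]
Op 7: b = realloc(b, 13) -> b = 22; heap: [0-9 FREE][10-14 ALLOC][15-21 ALLOC][22-34 ALLOC][35-62 FREE]
Op 8: free(d) -> (freed d); heap: [0-9 FREE][10-14 ALLOC][15-21 FREE][22-34 ALLOC][35-62 FREE]
Op 9: free(c) -> (freed c); heap: [0-21 FREE][22-34 ALLOC][35-62 FREE]
Free blocks: [22 28] total_free=50 largest=28 -> 100*(50-28)/50 = 2200/50 = 44

Answer: 44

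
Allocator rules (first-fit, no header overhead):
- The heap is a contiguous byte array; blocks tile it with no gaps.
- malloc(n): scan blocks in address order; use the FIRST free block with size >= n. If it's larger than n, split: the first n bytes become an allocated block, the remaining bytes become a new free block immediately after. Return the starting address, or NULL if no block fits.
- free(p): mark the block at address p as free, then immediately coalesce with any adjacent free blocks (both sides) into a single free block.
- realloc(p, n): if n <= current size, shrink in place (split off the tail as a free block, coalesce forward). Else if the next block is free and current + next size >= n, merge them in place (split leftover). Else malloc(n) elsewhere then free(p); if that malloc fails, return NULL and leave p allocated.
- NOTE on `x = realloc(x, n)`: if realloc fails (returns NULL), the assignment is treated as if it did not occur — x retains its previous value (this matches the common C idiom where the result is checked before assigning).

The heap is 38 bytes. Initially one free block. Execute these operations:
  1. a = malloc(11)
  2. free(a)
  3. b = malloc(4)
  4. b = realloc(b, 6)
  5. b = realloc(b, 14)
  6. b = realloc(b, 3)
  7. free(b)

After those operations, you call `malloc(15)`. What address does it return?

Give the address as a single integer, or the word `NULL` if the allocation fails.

Op 1: a = malloc(11) -> a = 0; heap: [0-10 ALLOC][11-37 FREE]
Op 2: free(a) -> (freed a); heap: [0-37 FREE]
Op 3: b = malloc(4) -> b = 0; heap: [0-3 ALLOC][4-37 FREE]
Op 4: b = realloc(b, 6) -> b = 0; heap: [0-5 ALLOC][6-37 FREE]
Op 5: b = realloc(b, 14) -> b = 0; heap: [0-13 ALLOC][14-37 FREE]
Op 6: b = realloc(b, 3) -> b = 0; heap: [0-2 ALLOC][3-37 FREE]
Op 7: free(b) -> (freed b); heap: [0-37 FREE]
malloc(15): first-fit scan over [0-37 FREE] -> 0

Answer: 0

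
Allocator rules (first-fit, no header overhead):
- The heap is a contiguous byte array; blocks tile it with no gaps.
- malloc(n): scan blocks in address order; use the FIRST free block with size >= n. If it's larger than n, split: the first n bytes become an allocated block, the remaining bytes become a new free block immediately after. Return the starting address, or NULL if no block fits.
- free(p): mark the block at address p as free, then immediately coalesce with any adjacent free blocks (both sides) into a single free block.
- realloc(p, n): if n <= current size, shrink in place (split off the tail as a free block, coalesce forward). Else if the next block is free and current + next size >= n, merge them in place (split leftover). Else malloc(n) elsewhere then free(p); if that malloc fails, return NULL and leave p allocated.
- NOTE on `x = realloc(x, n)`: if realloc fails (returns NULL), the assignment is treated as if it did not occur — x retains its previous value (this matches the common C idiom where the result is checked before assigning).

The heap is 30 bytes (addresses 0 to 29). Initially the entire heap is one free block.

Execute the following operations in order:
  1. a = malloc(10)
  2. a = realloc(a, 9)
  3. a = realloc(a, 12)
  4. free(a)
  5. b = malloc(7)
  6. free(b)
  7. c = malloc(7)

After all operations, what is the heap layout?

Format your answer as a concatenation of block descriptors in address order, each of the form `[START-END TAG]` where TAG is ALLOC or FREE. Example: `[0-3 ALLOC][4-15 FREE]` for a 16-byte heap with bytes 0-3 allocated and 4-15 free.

Op 1: a = malloc(10) -> a = 0; heap: [0-9 ALLOC][10-29 FREE]
Op 2: a = realloc(a, 9) -> a = 0; heap: [0-8 ALLOC][9-29 FREE]
Op 3: a = realloc(a, 12) -> a = 0; heap: [0-11 ALLOC][12-29 FREE]
Op 4: free(a) -> (freed a); heap: [0-29 FREE]
Op 5: b = malloc(7) -> b = 0; heap: [0-6 ALLOC][7-29 FREE]
Op 6: free(b) -> (freed b); heap: [0-29 FREE]
Op 7: c = malloc(7) -> c = 0; heap: [0-6 ALLOC][7-29 FREE]

Answer: [0-6 ALLOC][7-29 FREE]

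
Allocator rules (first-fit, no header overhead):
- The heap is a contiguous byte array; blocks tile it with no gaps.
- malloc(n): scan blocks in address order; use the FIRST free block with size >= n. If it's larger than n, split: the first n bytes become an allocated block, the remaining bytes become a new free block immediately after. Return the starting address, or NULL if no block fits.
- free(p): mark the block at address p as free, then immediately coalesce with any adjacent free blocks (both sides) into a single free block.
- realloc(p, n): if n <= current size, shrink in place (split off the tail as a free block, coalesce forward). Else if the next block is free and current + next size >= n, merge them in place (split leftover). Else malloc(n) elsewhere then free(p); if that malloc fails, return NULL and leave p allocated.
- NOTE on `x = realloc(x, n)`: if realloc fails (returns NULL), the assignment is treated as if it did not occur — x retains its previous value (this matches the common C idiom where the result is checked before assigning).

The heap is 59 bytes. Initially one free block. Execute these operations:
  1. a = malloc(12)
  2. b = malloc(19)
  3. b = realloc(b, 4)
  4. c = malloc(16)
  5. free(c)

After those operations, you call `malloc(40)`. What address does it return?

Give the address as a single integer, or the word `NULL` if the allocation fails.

Answer: 16

Derivation:
Op 1: a = malloc(12) -> a = 0; heap: [0-11 ALLOC][12-58 FREE]
Op 2: b = malloc(19) -> b = 12; heap: [0-11 ALLOC][12-30 ALLOC][31-58 FREE]
Op 3: b = realloc(b, 4) -> b = 12; heap: [0-11 ALLOC][12-15 ALLOC][16-58 FREE]
Op 4: c = malloc(16) -> c = 16; heap: [0-11 ALLOC][12-15 ALLOC][16-31 ALLOC][32-58 FREE]
Op 5: free(c) -> (freed c); heap: [0-11 ALLOC][12-15 ALLOC][16-58 FREE]
malloc(40): first-fit scan over [0-11 ALLOC][12-15 ALLOC][16-58 FREE] -> 16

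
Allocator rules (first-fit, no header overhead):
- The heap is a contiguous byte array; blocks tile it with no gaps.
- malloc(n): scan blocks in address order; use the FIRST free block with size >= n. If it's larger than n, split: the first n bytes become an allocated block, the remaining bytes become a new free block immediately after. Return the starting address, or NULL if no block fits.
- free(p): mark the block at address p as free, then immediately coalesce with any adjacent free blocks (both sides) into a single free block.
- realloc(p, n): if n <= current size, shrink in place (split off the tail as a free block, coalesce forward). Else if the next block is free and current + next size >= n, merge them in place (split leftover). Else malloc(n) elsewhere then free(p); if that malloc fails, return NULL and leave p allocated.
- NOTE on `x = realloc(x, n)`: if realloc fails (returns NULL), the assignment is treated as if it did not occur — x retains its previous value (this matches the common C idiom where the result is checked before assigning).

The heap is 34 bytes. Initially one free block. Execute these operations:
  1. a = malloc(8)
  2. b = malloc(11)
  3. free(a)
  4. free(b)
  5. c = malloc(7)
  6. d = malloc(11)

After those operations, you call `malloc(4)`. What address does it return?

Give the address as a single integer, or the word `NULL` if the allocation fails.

Answer: 18

Derivation:
Op 1: a = malloc(8) -> a = 0; heap: [0-7 ALLOC][8-33 FREE]
Op 2: b = malloc(11) -> b = 8; heap: [0-7 ALLOC][8-18 ALLOC][19-33 FREE]
Op 3: free(a) -> (freed a); heap: [0-7 FREE][8-18 ALLOC][19-33 FREE]
Op 4: free(b) -> (freed b); heap: [0-33 FREE]
Op 5: c = malloc(7) -> c = 0; heap: [0-6 ALLOC][7-33 FREE]
Op 6: d = malloc(11) -> d = 7; heap: [0-6 ALLOC][7-17 ALLOC][18-33 FREE]
malloc(4): first-fit scan over [0-6 ALLOC][7-17 ALLOC][18-33 FREE] -> 18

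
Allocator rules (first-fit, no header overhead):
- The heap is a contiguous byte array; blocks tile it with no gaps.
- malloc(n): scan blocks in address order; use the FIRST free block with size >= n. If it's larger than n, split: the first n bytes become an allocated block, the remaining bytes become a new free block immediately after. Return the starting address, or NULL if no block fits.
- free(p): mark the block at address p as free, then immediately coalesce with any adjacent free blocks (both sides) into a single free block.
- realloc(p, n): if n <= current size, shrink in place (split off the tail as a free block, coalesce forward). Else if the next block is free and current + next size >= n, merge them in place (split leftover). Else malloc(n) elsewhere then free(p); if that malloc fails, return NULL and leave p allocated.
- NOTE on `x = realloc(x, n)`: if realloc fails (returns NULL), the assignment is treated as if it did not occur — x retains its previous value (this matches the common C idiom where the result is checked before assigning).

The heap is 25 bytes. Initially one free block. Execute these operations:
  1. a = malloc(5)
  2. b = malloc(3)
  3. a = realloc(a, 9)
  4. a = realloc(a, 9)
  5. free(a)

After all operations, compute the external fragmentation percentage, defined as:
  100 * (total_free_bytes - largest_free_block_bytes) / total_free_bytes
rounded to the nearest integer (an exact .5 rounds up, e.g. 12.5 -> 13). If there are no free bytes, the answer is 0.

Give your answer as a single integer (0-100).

Answer: 23

Derivation:
Op 1: a = malloc(5) -> a = 0; heap: [0-4 ALLOC][5-24 FREE]
Op 2: b = malloc(3) -> b = 5; heap: [0-4 ALLOC][5-7 ALLOC][8-24 FREE]
Op 3: a = realloc(a, 9) -> a = 8; heap: [0-4 FREE][5-7 ALLOC][8-16 ALLOC][17-24 FREE]
Op 4: a = realloc(a, 9) -> a = 8; heap: [0-4 FREE][5-7 ALLOC][8-16 ALLOC][17-24 FREE]
Op 5: free(a) -> (freed a); heap: [0-4 FREE][5-7 ALLOC][8-24 FREE]
Free blocks: [5 17] total_free=22 largest=17 -> 100*(22-17)/22 = 500/22 ≈ 22.727 -> rounds to 23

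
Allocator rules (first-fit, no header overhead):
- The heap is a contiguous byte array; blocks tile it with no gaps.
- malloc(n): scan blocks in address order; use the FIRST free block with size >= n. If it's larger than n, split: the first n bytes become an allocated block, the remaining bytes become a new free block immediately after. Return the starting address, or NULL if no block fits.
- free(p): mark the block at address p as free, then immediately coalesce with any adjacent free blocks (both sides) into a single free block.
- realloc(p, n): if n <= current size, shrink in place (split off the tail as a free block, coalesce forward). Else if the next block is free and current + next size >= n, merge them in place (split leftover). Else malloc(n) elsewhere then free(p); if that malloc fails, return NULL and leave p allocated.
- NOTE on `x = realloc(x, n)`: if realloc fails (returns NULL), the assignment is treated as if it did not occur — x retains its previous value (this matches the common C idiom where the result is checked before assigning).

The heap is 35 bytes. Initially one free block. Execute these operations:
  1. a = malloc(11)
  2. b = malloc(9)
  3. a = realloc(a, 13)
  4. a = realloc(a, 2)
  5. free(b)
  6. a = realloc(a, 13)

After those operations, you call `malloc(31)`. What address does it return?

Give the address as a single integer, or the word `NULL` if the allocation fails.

Answer: NULL

Derivation:
Op 1: a = malloc(11) -> a = 0; heap: [0-10 ALLOC][11-34 FREE]
Op 2: b = malloc(9) -> b = 11; heap: [0-10 ALLOC][11-19 ALLOC][20-34 FREE]
Op 3: a = realloc(a, 13) -> a = 20; heap: [0-10 FREE][11-19 ALLOC][20-32 ALLOC][33-34 FREE]
Op 4: a = realloc(a, 2) -> a = 20; heap: [0-10 FREE][11-19 ALLOC][20-21 ALLOC][22-34 FREE]
Op 5: free(b) -> (freed b); heap: [0-19 FREE][20-21 ALLOC][22-34 FREE]
Op 6: a = realloc(a, 13) -> a = 20; heap: [0-19 FREE][20-32 ALLOC][33-34 FREE]
malloc(31): first-fit scan over [0-19 FREE][20-32 ALLOC][33-34 FREE] -> NULL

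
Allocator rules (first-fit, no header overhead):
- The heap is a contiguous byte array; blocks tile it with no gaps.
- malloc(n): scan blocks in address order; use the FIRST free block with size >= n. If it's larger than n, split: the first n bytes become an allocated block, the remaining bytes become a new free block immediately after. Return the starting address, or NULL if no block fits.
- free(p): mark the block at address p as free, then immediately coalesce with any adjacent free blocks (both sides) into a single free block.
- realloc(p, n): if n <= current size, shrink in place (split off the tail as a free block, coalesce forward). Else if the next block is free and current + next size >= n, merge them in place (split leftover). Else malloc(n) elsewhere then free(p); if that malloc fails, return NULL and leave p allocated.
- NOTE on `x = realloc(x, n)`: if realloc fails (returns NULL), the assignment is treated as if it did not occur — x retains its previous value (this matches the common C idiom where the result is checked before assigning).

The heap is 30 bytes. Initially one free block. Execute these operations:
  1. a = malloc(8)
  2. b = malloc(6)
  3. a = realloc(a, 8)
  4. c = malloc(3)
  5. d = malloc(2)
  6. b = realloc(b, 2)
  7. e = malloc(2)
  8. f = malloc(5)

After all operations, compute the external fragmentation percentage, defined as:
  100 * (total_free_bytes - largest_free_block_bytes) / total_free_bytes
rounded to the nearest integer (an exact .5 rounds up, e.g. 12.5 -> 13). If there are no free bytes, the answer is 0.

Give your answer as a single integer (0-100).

Op 1: a = malloc(8) -> a = 0; heap: [0-7 ALLOC][8-29 FREE]
Op 2: b = malloc(6) -> b = 8; heap: [0-7 ALLOC][8-13 ALLOC][14-29 FREE]
Op 3: a = realloc(a, 8) -> a = 0; heap: [0-7 ALLOC][8-13 ALLOC][14-29 FREE]
Op 4: c = malloc(3) -> c = 14; heap: [0-7 ALLOC][8-13 ALLOC][14-16 ALLOC][17-29 FREE]
Op 5: d = malloc(2) -> d = 17; heap: [0-7 ALLOC][8-13 ALLOC][14-16 ALLOC][17-18 ALLOC][19-29 FREE]
Op 6: b = realloc(b, 2) -> b = 8; heap: [0-7 ALLOC][8-9 ALLOC][10-13 FREE][14-16 ALLOC][17-18 ALLOC][19-29 FREE]
Op 7: e = malloc(2) -> e = 10; heap: [0-7 ALLOC][8-9 ALLOC][10-11 ALLOC][12-13 FREE][14-16 ALLOC][17-18 ALLOC][19-29 FREE]
Op 8: f = malloc(5) -> f = 19; heap: [0-7 ALLOC][8-9 ALLOC][10-11 ALLOC][12-13 FREE][14-16 ALLOC][17-18 ALLOC][19-23 ALLOC][24-29 FREE]
Free blocks: [2 6] total_free=8 largest=6 -> 100*(8-6)/8 = 200/8 = 25

Answer: 25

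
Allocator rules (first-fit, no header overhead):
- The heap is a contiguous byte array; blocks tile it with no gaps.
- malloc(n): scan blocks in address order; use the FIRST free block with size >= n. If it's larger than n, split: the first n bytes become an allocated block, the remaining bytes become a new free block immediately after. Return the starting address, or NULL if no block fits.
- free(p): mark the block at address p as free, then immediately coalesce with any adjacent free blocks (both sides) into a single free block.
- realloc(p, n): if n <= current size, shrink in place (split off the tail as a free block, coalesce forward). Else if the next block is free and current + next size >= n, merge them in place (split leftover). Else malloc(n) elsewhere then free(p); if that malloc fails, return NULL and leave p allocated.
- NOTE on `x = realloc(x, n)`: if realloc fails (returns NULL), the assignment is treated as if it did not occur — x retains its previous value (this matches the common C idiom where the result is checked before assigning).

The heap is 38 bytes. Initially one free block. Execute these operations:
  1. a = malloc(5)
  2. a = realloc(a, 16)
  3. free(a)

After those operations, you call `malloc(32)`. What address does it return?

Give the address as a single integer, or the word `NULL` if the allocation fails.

Answer: 0

Derivation:
Op 1: a = malloc(5) -> a = 0; heap: [0-4 ALLOC][5-37 FREE]
Op 2: a = realloc(a, 16) -> a = 0; heap: [0-15 ALLOC][16-37 FREE]
Op 3: free(a) -> (freed a); heap: [0-37 FREE]
malloc(32): first-fit scan over [0-37 FREE] -> 0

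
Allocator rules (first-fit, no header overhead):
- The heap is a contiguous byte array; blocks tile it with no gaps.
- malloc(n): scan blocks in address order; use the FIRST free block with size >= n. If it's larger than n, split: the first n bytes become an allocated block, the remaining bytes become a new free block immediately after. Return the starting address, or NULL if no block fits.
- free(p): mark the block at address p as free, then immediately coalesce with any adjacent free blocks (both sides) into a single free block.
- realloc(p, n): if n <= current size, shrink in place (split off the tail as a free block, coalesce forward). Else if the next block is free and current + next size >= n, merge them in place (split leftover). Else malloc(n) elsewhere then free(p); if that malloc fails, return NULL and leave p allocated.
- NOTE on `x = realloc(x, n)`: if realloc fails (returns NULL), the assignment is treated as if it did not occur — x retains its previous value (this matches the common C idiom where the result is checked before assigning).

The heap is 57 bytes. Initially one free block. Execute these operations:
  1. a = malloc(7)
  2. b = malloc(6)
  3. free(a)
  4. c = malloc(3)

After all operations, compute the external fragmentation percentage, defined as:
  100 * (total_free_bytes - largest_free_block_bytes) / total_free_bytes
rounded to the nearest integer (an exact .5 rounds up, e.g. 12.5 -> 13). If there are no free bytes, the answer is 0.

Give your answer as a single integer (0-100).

Op 1: a = malloc(7) -> a = 0; heap: [0-6 ALLOC][7-56 FREE]
Op 2: b = malloc(6) -> b = 7; heap: [0-6 ALLOC][7-12 ALLOC][13-56 FREE]
Op 3: free(a) -> (freed a); heap: [0-6 FREE][7-12 ALLOC][13-56 FREE]
Op 4: c = malloc(3) -> c = 0; heap: [0-2 ALLOC][3-6 FREE][7-12 ALLOC][13-56 FREE]
Free blocks: [4 44] total_free=48 largest=44 -> 100*(48-44)/48 = 400/48 ≈ 8.333 -> rounds to 8

Answer: 8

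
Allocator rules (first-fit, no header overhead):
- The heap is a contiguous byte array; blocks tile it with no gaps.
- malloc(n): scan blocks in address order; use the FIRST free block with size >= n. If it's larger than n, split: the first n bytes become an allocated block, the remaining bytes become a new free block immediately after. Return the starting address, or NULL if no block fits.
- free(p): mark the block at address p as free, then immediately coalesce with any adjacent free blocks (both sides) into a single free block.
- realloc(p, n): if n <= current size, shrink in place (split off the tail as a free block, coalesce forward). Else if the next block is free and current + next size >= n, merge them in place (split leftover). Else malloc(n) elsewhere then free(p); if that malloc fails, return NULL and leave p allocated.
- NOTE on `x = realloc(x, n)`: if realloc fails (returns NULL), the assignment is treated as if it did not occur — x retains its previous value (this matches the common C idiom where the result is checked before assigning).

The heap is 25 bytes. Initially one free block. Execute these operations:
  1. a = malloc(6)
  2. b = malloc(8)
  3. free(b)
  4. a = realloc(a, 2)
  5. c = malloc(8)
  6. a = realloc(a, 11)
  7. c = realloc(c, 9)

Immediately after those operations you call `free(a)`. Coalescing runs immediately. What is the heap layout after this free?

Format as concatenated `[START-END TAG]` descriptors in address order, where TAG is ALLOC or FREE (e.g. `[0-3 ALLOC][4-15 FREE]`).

Answer: [0-1 FREE][2-9 ALLOC][10-24 FREE]

Derivation:
Op 1: a = malloc(6) -> a = 0; heap: [0-5 ALLOC][6-24 FREE]
Op 2: b = malloc(8) -> b = 6; heap: [0-5 ALLOC][6-13 ALLOC][14-24 FREE]
Op 3: free(b) -> (freed b); heap: [0-5 ALLOC][6-24 FREE]
Op 4: a = realloc(a, 2) -> a = 0; heap: [0-1 ALLOC][2-24 FREE]
Op 5: c = malloc(8) -> c = 2; heap: [0-1 ALLOC][2-9 ALLOC][10-24 FREE]
Op 6: a = realloc(a, 11) -> a = 10; heap: [0-1 FREE][2-9 ALLOC][10-20 ALLOC][21-24 FREE]
Op 7: c = realloc(c, 9) -> NULL (c unchanged); heap: [0-1 FREE][2-9 ALLOC][10-20 ALLOC][21-24 FREE]
free(a): a = 10 -> block [10-20 ALLOC]; mark free, coalesce with adjacent free neighbors -> [0-1 FREE][2-9 ALLOC][10-24 FREE]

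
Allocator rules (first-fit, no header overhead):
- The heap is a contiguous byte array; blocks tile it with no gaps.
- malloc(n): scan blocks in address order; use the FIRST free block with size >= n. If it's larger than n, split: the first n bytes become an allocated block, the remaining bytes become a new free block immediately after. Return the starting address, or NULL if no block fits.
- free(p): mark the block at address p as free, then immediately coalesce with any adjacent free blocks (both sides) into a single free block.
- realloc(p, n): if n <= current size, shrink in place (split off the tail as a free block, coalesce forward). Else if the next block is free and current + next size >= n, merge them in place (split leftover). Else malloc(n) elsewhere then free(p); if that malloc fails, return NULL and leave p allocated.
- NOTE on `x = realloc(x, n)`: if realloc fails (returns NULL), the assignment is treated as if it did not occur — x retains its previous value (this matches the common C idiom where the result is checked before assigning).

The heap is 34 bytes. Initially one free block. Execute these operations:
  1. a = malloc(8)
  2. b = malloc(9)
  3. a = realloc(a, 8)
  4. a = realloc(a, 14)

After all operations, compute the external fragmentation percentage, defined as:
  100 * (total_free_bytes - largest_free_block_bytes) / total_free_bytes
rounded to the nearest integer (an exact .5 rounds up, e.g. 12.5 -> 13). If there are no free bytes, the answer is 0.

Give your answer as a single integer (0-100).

Op 1: a = malloc(8) -> a = 0; heap: [0-7 ALLOC][8-33 FREE]
Op 2: b = malloc(9) -> b = 8; heap: [0-7 ALLOC][8-16 ALLOC][17-33 FREE]
Op 3: a = realloc(a, 8) -> a = 0; heap: [0-7 ALLOC][8-16 ALLOC][17-33 FREE]
Op 4: a = realloc(a, 14) -> a = 17; heap: [0-7 FREE][8-16 ALLOC][17-30 ALLOC][31-33 FREE]
Free blocks: [8 3] total_free=11 largest=8 -> 100*(11-8)/11 = 300/11 ≈ 27.273 -> rounds to 27

Answer: 27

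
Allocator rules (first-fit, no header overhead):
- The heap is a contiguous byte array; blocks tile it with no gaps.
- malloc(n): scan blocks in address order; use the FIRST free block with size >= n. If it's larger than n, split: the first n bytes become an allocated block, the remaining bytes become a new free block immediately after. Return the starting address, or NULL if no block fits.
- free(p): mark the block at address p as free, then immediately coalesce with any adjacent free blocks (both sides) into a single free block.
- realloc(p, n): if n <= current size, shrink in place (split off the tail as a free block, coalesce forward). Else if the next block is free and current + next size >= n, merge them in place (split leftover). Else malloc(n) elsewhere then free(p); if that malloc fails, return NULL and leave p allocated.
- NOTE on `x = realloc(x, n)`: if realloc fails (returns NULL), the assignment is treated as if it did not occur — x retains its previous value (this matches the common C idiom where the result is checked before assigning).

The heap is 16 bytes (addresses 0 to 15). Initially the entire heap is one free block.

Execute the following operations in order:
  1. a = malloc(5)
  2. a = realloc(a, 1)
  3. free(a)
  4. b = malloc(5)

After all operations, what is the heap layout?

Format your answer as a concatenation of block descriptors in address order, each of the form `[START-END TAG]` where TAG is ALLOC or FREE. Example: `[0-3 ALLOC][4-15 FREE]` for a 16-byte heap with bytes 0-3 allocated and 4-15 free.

Op 1: a = malloc(5) -> a = 0; heap: [0-4 ALLOC][5-15 FREE]
Op 2: a = realloc(a, 1) -> a = 0; heap: [0-0 ALLOC][1-15 FREE]
Op 3: free(a) -> (freed a); heap: [0-15 FREE]
Op 4: b = malloc(5) -> b = 0; heap: [0-4 ALLOC][5-15 FREE]

Answer: [0-4 ALLOC][5-15 FREE]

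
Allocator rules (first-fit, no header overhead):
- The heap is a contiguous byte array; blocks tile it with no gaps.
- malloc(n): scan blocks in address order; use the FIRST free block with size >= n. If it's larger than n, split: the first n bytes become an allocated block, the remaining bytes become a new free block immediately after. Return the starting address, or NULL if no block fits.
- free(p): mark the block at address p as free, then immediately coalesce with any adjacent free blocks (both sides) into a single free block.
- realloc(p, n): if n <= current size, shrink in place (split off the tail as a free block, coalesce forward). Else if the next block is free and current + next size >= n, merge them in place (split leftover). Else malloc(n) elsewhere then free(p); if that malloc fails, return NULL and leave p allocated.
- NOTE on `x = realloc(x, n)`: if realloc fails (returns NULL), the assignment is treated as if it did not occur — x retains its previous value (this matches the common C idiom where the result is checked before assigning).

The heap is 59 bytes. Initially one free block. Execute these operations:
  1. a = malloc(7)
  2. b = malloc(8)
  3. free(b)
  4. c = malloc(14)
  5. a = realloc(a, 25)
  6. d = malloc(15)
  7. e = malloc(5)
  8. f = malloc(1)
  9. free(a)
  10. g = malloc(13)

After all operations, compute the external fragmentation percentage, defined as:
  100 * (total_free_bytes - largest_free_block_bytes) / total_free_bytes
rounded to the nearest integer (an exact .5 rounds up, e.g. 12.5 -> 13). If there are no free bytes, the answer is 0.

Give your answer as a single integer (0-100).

Answer: 4

Derivation:
Op 1: a = malloc(7) -> a = 0; heap: [0-6 ALLOC][7-58 FREE]
Op 2: b = malloc(8) -> b = 7; heap: [0-6 ALLOC][7-14 ALLOC][15-58 FREE]
Op 3: free(b) -> (freed b); heap: [0-6 ALLOC][7-58 FREE]
Op 4: c = malloc(14) -> c = 7; heap: [0-6 ALLOC][7-20 ALLOC][21-58 FREE]
Op 5: a = realloc(a, 25) -> a = 21; heap: [0-6 FREE][7-20 ALLOC][21-45 ALLOC][46-58 FREE]
Op 6: d = malloc(15) -> d = NULL; heap: [0-6 FREE][7-20 ALLOC][21-45 ALLOC][46-58 FREE]
Op 7: e = malloc(5) -> e = 0; heap: [0-4 ALLOC][5-6 FREE][7-20 ALLOC][21-45 ALLOC][46-58 FREE]
Op 8: f = malloc(1) -> f = 5; heap: [0-4 ALLOC][5-5 ALLOC][6-6 FREE][7-20 ALLOC][21-45 ALLOC][46-58 FREE]
Op 9: free(a) -> (freed a); heap: [0-4 ALLOC][5-5 ALLOC][6-6 FREE][7-20 ALLOC][21-58 FREE]
Op 10: g = malloc(13) -> g = 21; heap: [0-4 ALLOC][5-5 ALLOC][6-6 FREE][7-20 ALLOC][21-33 ALLOC][34-58 FREE]
Free blocks: [1 25] total_free=26 largest=25 -> 100*(26-25)/26 = 100/26 ≈ 3.846 -> rounds to 4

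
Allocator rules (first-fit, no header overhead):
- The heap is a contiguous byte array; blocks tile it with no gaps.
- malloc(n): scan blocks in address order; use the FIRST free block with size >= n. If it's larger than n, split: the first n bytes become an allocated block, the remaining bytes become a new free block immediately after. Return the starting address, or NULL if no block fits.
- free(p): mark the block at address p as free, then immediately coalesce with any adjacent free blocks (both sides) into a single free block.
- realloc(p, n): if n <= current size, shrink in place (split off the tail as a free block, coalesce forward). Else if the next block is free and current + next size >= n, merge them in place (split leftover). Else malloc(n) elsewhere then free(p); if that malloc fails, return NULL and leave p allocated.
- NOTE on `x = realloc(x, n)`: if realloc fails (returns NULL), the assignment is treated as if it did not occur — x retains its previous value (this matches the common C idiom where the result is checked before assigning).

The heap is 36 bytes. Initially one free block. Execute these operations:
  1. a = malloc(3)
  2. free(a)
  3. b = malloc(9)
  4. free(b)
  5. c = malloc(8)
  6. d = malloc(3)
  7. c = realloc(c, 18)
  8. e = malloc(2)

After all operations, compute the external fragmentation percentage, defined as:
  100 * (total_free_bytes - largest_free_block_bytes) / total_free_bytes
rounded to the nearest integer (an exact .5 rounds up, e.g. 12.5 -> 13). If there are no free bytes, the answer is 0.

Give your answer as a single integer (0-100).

Answer: 46

Derivation:
Op 1: a = malloc(3) -> a = 0; heap: [0-2 ALLOC][3-35 FREE]
Op 2: free(a) -> (freed a); heap: [0-35 FREE]
Op 3: b = malloc(9) -> b = 0; heap: [0-8 ALLOC][9-35 FREE]
Op 4: free(b) -> (freed b); heap: [0-35 FREE]
Op 5: c = malloc(8) -> c = 0; heap: [0-7 ALLOC][8-35 FREE]
Op 6: d = malloc(3) -> d = 8; heap: [0-7 ALLOC][8-10 ALLOC][11-35 FREE]
Op 7: c = realloc(c, 18) -> c = 11; heap: [0-7 FREE][8-10 ALLOC][11-28 ALLOC][29-35 FREE]
Op 8: e = malloc(2) -> e = 0; heap: [0-1 ALLOC][2-7 FREE][8-10 ALLOC][11-28 ALLOC][29-35 FREE]
Free blocks: [6 7] total_free=13 largest=7 -> 100*(13-7)/13 = 600/13 ≈ 46.154 -> rounds to 46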